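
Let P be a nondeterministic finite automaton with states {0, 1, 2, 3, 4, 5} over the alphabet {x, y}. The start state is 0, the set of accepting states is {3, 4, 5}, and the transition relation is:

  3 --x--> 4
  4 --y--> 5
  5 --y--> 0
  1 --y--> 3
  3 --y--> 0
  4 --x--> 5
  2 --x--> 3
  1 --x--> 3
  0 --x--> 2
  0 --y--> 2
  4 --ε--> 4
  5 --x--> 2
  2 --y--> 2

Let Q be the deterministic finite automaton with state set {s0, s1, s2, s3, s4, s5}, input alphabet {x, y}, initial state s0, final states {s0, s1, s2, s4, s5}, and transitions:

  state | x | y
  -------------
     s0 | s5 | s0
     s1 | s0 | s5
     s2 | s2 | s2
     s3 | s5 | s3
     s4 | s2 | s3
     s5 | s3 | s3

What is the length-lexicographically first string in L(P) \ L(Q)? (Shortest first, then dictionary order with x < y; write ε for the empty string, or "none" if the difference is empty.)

The string xx is accepted by P but not by Q.
No shorter string lies in the difference, and xx is the lexicographically first length-2 string in L(P) \ L(Q).

xx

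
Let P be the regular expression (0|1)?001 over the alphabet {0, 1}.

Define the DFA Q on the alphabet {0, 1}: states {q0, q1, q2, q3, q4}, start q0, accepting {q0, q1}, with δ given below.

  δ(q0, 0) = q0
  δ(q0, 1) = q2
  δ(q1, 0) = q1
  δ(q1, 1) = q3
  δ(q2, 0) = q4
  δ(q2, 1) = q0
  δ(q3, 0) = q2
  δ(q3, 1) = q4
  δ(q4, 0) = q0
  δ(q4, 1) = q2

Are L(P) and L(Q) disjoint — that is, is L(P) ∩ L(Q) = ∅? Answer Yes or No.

Yes

Converting the expression P to a DFA (subset construction, then merging equivalent states) gives the minimal DFA with states {p0, p1, p2, p3, p4, p5, p6, p7}, start state p0, accepting states {p7} and transitions p0: 0→p1, 1→p2; p1: 0→p3, 1→p4; p2: 0→p5, 1→p4; p3: 0→p6, 1→p7; p4: 0→p4, 1→p4; p5: 0→p6, 1→p4; p6: 0→p4, 1→p7; p7: 0→p4, 1→p4.
Exploring the product automaton P × Q from the start pair (p0, q0), following both machines on each input symbol, reaches 10 state pairs: (p0, q0), (p1, q0), (p2, q2), (p3, q0), (p4, q2), (p5, q4), (p4, q0), (p6, q0), (p7, q2), (p4, q4).
P accepts in {p7} and Q accepts in {q0, q1}; no reachable pair has both components accepting, so no string drives both machines to acceptance simultaneously and L(P) ∩ L(Q) = ∅.
So no string is accepted by both, and the intersection is empty.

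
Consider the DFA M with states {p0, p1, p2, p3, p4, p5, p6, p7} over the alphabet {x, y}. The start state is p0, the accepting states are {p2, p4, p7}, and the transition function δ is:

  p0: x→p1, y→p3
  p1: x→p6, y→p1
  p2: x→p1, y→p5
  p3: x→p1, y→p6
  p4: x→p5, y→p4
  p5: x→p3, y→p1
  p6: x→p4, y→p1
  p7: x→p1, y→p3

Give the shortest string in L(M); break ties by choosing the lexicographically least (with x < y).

xxx

A breadth-first search from p0 reaches an accepting state first via the path p0 → p1 → p6 → p4 on input xxx.
No string of length < 3 is accepted (BFS exhausts all shorter strings without reaching an accepting state), and xxx is the lexicographically least accepting string of length 3.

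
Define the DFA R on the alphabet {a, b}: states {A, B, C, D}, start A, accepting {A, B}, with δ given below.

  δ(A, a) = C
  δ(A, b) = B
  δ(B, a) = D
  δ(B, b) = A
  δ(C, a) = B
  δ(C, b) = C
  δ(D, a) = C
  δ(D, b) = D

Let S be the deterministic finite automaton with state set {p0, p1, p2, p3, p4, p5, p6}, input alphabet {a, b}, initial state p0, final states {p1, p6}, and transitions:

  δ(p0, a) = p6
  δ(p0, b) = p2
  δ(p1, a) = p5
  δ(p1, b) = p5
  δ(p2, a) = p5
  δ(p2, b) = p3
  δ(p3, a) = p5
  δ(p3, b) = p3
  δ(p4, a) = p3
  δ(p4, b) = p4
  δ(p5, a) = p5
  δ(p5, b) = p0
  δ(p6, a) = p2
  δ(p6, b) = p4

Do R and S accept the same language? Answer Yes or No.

The empty string ε is accepted by R but rejected by S.
So L(R) ≠ L(S).

No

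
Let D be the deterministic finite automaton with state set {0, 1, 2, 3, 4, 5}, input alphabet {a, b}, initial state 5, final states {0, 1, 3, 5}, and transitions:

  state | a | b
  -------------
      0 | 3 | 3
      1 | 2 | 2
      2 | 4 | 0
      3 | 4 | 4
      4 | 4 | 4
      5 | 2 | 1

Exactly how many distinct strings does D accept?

The useful subgraph on states {0, 1, 2, 3, 5} is acyclic, so L(D) is finite; the longest accepting path visits 5 useful states, giving maximum string length 4.
Counting accepting paths from 5 by length: 1 of length 0, 1 of length 1, 1 of length 2, 4 of length 3, 4 of length 4. Total 11.

11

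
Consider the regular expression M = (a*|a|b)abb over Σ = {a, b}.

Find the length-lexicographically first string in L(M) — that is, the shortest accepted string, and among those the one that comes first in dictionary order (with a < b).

By inspection of the expression, no string of length less than 3 matches, and abb is the lexicographically first match of length 3.

abb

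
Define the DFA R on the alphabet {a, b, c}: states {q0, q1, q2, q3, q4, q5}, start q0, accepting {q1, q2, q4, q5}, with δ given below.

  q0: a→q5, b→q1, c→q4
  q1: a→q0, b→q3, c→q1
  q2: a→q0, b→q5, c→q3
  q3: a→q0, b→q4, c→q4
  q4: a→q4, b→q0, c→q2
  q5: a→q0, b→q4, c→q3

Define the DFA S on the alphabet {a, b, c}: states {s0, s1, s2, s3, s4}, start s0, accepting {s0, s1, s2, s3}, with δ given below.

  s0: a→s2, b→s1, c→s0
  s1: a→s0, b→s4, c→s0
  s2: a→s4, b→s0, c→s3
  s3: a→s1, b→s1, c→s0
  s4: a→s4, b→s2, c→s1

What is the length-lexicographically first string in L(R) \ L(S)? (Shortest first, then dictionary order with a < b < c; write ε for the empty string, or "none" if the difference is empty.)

The string aaa is accepted by R but not by S.
No shorter string lies in the difference, and aaa is the lexicographically first length-3 string in L(R) \ L(S).

aaa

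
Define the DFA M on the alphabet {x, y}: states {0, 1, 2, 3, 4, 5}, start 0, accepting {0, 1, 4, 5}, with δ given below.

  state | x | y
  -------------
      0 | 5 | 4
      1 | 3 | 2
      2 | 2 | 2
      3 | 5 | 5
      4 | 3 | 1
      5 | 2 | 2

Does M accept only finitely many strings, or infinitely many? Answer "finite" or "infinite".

finite

The useful states (reachable from 0 and able to reach an accepting state) are {0, 1, 3, 4, 5}.
Restricted to these states the transition graph has no cycle, so every accepting path has bounded length and L is finite.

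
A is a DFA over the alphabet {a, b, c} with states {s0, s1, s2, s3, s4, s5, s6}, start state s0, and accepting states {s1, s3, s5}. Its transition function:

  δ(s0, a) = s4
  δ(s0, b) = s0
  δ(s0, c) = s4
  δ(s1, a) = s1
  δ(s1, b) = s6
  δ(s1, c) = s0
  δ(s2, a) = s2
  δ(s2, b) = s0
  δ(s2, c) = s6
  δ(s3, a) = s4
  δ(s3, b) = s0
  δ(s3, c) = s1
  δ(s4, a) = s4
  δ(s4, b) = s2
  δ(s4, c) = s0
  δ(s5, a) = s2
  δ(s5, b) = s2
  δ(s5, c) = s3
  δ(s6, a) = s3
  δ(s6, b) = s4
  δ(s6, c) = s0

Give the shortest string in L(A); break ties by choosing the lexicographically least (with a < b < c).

abca

A breadth-first search from s0 reaches an accepting state first via the path s0 → s4 → s2 → s6 → s3 on input abca.
No string of length < 4 is accepted (BFS exhausts all shorter strings without reaching an accepting state), and abca is the lexicographically least accepting string of length 4.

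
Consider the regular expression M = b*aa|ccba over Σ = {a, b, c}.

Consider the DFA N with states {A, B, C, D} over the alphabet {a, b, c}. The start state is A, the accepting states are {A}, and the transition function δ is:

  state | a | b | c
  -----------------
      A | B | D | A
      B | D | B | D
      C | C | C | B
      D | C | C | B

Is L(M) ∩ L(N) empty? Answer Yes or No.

Converting the expression M to a DFA (subset construction, then merging equivalent states) gives the minimal DFA with states {m0, m1, m2, m3, m4, m5, m6}, start state m0, accepting states {m4} and transitions m0: a→m1, b→m2, c→m3; m1: a→m4, b→m5, c→m5; m2: a→m1, b→m2, c→m5; m3: a→m5, b→m5, c→m6; m4: a→m5, b→m5, c→m5; m5: a→m5, b→m5, c→m5; m6: a→m5, b→m1, c→m5.
Exploring the product automaton M × N from the start pair (m0, A), following both machines on each input symbol, reaches 14 state pairs: (m0, A), (m1, B), (m2, D), (m3, A), (m4, D), (m5, B), (m5, D), (m1, C), (m2, C), (m6, A), (m5, C), (m4, C), (m1, D), (m5, A).
M accepts in {m4} and N accepts in {A}; no reachable pair has both components accepting, so no string drives both machines to acceptance simultaneously and L(M) ∩ L(N) = ∅.
So no string is accepted by both, and the intersection is empty.

Yes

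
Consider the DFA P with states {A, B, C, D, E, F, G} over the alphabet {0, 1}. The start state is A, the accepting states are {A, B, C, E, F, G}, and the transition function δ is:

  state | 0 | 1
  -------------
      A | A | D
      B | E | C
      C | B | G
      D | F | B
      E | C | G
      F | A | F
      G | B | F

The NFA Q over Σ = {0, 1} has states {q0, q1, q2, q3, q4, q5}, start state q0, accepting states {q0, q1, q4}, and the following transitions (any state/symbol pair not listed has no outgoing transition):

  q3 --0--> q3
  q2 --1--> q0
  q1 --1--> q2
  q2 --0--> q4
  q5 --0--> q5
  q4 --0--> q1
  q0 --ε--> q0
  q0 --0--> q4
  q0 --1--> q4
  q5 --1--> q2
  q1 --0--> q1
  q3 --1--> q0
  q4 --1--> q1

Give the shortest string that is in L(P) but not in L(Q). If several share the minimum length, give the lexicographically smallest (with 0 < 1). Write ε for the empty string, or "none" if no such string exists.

The string 011 is accepted by P but not by Q.
No shorter string lies in the difference, and 011 is the lexicographically first length-3 string in L(P) \ L(Q).

011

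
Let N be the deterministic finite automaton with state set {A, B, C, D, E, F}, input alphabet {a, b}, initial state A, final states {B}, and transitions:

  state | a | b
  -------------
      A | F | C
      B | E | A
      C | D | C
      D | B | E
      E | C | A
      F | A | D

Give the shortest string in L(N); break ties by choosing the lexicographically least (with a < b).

aba

A breadth-first search from A reaches an accepting state first via the path A → F → D → B on input aba.
No string of length < 3 is accepted (BFS exhausts all shorter strings without reaching an accepting state), and aba is the lexicographically least accepting string of length 3.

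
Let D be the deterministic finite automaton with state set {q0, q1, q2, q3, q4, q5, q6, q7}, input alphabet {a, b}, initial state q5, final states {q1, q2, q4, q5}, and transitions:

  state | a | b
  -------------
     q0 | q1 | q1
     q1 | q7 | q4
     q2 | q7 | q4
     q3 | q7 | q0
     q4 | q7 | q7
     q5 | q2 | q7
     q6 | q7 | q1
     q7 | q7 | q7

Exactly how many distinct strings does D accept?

The useful subgraph on states {q2, q4, q5} is acyclic, so L(D) is finite; the longest accepting path visits 3 useful states, giving maximum string length 2.
Counting accepting paths from q5 by length: 1 of length 0, 1 of length 1, 1 of length 2. Total 3.

3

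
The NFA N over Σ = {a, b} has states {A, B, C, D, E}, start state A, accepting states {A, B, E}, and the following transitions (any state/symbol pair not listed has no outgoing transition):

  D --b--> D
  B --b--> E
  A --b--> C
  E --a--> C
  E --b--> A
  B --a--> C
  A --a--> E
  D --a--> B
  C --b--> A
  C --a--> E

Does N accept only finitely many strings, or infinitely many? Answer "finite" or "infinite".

State A is reachable from the start and can reach an accepting state, and it lies on the cycle A → C → A.
Traversing that cycle any number of times yields accepted strings of unbounded length, so the language is infinite.

infinite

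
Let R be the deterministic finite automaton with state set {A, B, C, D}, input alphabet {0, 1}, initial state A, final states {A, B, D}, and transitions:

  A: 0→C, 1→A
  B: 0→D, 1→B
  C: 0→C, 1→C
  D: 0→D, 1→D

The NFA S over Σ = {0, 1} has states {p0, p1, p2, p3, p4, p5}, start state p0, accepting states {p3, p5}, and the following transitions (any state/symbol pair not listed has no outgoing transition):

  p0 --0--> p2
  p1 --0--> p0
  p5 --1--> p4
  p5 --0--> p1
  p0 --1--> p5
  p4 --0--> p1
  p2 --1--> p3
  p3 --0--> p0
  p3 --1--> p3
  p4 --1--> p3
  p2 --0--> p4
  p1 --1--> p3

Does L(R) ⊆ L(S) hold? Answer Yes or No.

The empty string ε is in L(R) but not in L(S).
So L(R) ⊄ L(S).

No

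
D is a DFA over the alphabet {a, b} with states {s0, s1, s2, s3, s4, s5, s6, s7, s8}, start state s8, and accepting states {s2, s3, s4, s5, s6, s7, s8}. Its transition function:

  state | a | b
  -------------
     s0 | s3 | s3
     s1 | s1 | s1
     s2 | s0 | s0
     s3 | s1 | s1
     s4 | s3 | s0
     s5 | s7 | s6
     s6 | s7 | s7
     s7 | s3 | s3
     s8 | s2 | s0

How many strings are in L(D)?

The useful subgraph on states {s0, s2, s3, s8} is acyclic, so L(D) is finite; the longest accepting path visits 4 useful states, giving maximum string length 3.
Counting accepting paths from s8 by length: 1 of length 0, 1 of length 1, 2 of length 2, 4 of length 3. Total 8.

8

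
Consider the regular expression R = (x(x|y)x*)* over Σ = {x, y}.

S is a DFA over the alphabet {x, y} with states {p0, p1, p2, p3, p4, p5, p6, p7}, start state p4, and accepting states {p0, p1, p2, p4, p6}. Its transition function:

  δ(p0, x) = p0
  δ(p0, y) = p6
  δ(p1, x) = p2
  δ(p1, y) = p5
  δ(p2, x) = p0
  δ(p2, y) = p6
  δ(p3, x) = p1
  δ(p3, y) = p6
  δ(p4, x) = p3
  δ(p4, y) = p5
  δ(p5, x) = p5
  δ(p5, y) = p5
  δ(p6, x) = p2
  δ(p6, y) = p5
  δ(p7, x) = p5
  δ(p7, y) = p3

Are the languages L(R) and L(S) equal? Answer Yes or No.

Converting the expression R to a DFA (subset construction, then merging equivalent states) gives the minimal DFA with states {r0, r1, r2, r3, r4}, start state r0, accepting states {r0, r3, r4} and transitions r0: x→r1, y→r2; r1: x→r3, y→r3; r2: x→r2, y→r2; r3: x→r4, y→r2; r4: x→r4, y→r3.
Exploring the product automaton R × S from the start pair (r0, p4), following both machines on each input symbol, reaches 7 state pairs: (r0, p4), (r1, p3), (r2, p5), (r3, p1), (r3, p6), (r4, p2), (r4, p0).
R accepts in {r0, r3, r4} and S accepts in {p0, p1, p2, p4, p6}. In every reachable pair the two components are either both accepting — (r0, p4), (r3, p1), (r3, p6), (r4, p2), (r4, p0) — or both non-accepting, so no string is accepted by exactly one of the machines: L(R) \ L(S) and L(S) \ L(R) are both empty.
Hence every string is accepted by R iff it is accepted by S, and the two languages coincide.

Yes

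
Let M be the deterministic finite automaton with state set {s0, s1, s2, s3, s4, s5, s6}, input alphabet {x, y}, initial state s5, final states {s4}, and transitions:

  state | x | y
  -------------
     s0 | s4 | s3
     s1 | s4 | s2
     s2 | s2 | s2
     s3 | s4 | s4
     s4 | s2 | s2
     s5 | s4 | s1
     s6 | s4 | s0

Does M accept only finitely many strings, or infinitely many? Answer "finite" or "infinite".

The useful states (reachable from s5 and able to reach an accepting state) are {s1, s4, s5}.
Restricted to these states the transition graph has no cycle, so every accepting path has bounded length and L is finite.

finite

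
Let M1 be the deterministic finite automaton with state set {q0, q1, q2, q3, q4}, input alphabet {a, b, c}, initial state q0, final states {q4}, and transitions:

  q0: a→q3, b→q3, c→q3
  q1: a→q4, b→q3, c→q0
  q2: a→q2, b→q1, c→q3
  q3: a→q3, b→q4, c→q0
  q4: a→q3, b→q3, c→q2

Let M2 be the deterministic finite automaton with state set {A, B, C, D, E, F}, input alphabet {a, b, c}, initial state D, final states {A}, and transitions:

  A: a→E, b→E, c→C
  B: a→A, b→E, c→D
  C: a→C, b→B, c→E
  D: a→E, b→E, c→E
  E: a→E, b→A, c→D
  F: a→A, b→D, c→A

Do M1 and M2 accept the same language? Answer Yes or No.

Yes

Exploring the product automaton M1 × M2 from the start pair (q0, D), following both machines on each input symbol, reaches 5 state pairs: (q0, D), (q3, E), (q4, A), (q2, C), (q1, B).
M1 accepts in {q4} and M2 accepts in {A}. In every reachable pair the two components are either both accepting — (q4, A) — or both non-accepting, so no string is accepted by exactly one of the machines: L(M1) \ L(M2) and L(M2) \ L(M1) are both empty.
Hence every string is accepted by M1 iff it is accepted by M2, and the two languages coincide.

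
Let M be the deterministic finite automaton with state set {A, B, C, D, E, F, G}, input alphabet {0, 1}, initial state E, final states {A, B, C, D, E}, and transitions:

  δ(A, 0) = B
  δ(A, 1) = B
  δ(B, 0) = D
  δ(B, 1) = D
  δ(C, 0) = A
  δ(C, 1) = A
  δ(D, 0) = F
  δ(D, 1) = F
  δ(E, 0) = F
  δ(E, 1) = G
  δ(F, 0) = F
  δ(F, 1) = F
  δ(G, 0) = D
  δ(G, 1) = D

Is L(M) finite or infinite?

The useful states (reachable from E and able to reach an accepting state) are {D, E, G}.
Restricted to these states the transition graph has no cycle, so every accepting path has bounded length and L is finite.

finite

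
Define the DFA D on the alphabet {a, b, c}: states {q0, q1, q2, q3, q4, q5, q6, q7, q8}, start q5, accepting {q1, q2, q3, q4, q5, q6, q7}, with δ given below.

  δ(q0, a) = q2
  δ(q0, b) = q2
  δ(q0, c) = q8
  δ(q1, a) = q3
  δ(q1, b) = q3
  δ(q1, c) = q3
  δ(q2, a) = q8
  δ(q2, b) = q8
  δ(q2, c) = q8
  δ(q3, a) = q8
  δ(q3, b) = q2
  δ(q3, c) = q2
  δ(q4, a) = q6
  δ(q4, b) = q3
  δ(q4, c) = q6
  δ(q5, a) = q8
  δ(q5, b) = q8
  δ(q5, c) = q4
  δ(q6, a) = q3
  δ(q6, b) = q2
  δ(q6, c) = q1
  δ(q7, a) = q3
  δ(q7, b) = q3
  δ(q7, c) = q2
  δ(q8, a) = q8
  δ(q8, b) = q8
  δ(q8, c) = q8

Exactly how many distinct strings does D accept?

The useful subgraph on states {q1, q2, q3, q4, q5, q6} is acyclic, so L(D) is finite; the longest accepting path visits 6 useful states, giving maximum string length 5.
Counting accepting paths from q5 by length: 1 of length 0, 1 of length 1, 3 of length 2, 8 of length 3, 10 of length 4, 12 of length 5. Total 35.

35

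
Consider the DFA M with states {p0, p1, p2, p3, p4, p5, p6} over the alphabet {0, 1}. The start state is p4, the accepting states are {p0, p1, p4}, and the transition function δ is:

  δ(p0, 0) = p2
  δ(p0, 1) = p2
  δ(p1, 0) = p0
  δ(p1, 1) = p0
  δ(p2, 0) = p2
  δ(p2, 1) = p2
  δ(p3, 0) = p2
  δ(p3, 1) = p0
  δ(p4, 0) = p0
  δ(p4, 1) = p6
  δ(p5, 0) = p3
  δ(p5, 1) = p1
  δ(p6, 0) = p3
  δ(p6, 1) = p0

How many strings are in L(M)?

The useful subgraph on states {p0, p3, p4, p6} is acyclic, so L(M) is finite; the longest accepting path visits 4 useful states, giving maximum string length 3.
Counting accepting paths from p4 by length: 1 of length 0, 1 of length 1, 1 of length 2, 1 of length 3. Total 4.

4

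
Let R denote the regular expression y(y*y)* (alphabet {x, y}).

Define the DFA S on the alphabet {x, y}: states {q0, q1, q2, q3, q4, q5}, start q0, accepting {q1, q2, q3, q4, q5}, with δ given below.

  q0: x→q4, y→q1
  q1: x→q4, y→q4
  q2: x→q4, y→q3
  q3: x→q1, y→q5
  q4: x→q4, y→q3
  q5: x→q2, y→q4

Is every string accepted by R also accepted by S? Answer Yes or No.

Converting the expression R to a DFA (subset construction, then merging equivalent states) gives the minimal DFA with states {r0, r1, r2}, start state r0, accepting states {r2} and transitions r0: x→r1, y→r2; r1: x→r1, y→r1; r2: x→r1, y→r2.
Exploring the product automaton R × S from the start pair (r0, q0), following both machines on each input symbol, reaches 10 state pairs: (r0, q0), (r1, q4), (r2, q1), (r1, q3), (r2, q4), (r1, q1), (r1, q5), (r2, q3), (r1, q2), (r2, q5).
R accepts in {r2} and S accepts in {q1, q2, q3, q4, q5}. The reachable pairs whose R-component is accepting are (r2, q1), (r2, q4), (r2, q3), (r2, q5); in each of them the S-component is accepting too, so the product for L(R) \ L(S) (R-component accepting, S-component rejecting) has no reachable accepting pair and the difference is empty.
Hence every string in L(R) is also in L(S).

Yes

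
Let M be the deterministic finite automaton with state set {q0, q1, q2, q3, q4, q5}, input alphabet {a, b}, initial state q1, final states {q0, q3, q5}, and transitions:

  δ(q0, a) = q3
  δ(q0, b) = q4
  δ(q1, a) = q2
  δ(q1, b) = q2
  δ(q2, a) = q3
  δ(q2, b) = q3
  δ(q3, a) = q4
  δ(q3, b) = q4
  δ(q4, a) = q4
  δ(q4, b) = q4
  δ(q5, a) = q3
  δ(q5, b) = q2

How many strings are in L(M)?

4

The useful subgraph on states {q1, q2, q3} is acyclic, so L(M) is finite; the longest accepting path visits 3 useful states, giving maximum string length 2.
Counting accepting paths from q1 by length: 4 of length 2. Total 4.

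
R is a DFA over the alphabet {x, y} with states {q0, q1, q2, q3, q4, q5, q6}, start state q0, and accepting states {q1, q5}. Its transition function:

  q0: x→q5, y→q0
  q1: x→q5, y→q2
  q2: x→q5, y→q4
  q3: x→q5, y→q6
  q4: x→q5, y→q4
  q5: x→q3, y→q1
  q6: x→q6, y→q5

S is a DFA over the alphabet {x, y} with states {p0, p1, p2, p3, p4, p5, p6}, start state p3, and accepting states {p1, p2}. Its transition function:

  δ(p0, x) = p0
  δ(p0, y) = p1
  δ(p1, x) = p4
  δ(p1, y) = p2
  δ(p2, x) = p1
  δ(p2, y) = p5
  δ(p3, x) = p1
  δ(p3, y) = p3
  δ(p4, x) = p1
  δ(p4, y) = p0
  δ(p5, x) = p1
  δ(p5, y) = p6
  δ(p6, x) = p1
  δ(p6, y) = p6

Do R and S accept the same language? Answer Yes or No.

Exploring the product automaton R × S from the start pair (q0, p3), following both machines on each input symbol, reaches 7 state pairs: (q0, p3), (q5, p1), (q3, p4), (q1, p2), (q6, p0), (q2, p5), (q4, p6).
R accepts in {q1, q5} and S accepts in {p1, p2}. In every reachable pair the two components are either both accepting — (q5, p1), (q1, p2) — or both non-accepting, so no string is accepted by exactly one of the machines: L(R) \ L(S) and L(S) \ L(R) are both empty.
Hence every string is accepted by R iff it is accepted by S, and the two languages coincide.

Yes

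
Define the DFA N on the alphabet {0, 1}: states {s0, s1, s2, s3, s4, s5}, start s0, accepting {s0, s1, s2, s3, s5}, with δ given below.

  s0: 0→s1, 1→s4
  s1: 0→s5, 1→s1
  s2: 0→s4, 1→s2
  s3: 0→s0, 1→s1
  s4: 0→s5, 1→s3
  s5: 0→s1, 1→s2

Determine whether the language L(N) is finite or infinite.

infinite

State s1 is reachable from the start and can reach an accepting state, and it lies on the cycle s1 → s1.
Traversing that cycle any number of times yields accepted strings of unbounded length, so the language is infinite.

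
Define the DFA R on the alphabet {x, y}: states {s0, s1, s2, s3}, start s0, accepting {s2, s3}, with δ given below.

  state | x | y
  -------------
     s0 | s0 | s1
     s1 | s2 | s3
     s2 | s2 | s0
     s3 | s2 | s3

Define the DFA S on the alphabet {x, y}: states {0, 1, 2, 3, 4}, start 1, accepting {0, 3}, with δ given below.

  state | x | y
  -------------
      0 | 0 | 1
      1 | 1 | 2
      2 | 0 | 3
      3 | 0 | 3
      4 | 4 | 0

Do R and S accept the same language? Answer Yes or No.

Exploring the product automaton R × S from the start pair (s0, 1), following both machines on each input symbol, reaches 4 state pairs: (s0, 1), (s1, 2), (s2, 0), (s3, 3).
R accepts in {s2, s3} and S accepts in {0, 3}. In every reachable pair the two components are either both accepting — (s2, 0), (s3, 3) — or both non-accepting, so no string is accepted by exactly one of the machines: L(R) \ L(S) and L(S) \ L(R) are both empty.
Hence every string is accepted by R iff it is accepted by S, and the two languages coincide.

Yes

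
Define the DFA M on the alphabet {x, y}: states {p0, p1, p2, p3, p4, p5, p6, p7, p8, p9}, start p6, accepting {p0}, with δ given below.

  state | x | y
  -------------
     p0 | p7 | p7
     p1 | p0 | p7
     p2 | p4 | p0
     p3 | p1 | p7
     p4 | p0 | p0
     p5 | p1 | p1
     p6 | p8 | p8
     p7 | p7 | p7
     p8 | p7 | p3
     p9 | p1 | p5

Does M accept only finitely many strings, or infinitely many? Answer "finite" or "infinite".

The useful states (reachable from p6 and able to reach an accepting state) are {p0, p1, p3, p6, p8}.
Restricted to these states the transition graph has no cycle, so every accepting path has bounded length and L is finite.

finite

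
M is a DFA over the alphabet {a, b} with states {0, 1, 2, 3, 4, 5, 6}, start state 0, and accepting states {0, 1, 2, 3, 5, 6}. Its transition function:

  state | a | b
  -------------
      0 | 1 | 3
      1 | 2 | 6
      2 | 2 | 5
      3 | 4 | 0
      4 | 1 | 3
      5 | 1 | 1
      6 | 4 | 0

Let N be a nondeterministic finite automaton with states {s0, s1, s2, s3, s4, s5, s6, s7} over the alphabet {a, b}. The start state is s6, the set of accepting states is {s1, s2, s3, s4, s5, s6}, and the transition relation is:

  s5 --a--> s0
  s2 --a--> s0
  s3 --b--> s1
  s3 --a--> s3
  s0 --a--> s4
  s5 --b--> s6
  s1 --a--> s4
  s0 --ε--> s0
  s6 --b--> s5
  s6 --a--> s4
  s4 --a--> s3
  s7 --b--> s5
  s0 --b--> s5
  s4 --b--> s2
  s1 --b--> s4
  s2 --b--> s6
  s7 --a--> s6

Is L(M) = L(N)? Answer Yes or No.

Yes

Exploring the product automaton M × N from the start pair (0, s6), following both machines on each input symbol, reaches 7 state pairs: (0, s6), (1, s4), (3, s5), (2, s3), (6, s2), (4, s0), (5, s1).
M accepts in {0, 1, 2, 3, 5, 6} and N accepts in {s1, s2, s3, s4, s5, s6}. In every reachable pair the two components are either both accepting — (0, s6), (1, s4), (3, s5), (2, s3), (6, s2), (5, s1) — or both non-accepting, so no string is accepted by exactly one of the machines: L(M) \ L(N) and L(N) \ L(M) are both empty.
Hence every string is accepted by M iff it is accepted by N, and the two languages coincide.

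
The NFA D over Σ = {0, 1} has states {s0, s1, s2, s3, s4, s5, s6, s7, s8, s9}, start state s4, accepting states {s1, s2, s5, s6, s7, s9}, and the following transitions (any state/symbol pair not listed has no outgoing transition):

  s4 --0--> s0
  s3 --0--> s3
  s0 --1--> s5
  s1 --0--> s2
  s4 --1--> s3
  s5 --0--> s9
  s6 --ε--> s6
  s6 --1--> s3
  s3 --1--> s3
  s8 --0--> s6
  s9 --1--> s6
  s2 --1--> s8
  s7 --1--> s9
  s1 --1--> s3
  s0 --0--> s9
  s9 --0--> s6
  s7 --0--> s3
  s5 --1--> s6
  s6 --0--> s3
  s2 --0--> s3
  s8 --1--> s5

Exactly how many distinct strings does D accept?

8

The useful subgraph on states {s0, s4, s5, s6, s9} is acyclic, so L(D) is finite; the longest accepting path visits 5 useful states, giving maximum string length 4.
Counting accepting paths from s4 by length: 2 of length 2, 4 of length 3, 2 of length 4. Total 8.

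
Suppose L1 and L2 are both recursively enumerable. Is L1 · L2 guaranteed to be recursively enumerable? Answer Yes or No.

Dovetail over all split points of the input and all step bounds t = 1, 2, …, simulating the recogniser for L₁ on the prefix and the recogniser for L₂ on the suffix for t steps; accept if for some split both accept.
So the recursively enumerable languages are closed under concatenation.

Yes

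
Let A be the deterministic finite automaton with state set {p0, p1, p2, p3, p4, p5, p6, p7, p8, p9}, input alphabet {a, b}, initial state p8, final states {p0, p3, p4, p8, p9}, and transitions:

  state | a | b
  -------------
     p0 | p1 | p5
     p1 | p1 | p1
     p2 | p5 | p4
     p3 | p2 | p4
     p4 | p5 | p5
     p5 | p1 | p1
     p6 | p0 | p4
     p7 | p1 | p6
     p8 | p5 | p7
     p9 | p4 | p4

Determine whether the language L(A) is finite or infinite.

The useful states (reachable from p8 and able to reach an accepting state) are {p0, p4, p6, p7, p8}.
Restricted to these states the transition graph has no cycle, so every accepting path has bounded length and L is finite.

finite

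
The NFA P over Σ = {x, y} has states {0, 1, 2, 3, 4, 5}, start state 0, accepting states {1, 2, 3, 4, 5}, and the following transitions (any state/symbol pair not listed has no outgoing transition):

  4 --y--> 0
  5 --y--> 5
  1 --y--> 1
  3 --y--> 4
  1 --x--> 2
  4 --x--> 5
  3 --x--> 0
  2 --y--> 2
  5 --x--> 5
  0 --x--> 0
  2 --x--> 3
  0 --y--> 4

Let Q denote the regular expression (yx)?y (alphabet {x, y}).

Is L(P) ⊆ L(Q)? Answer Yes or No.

No

The string xy is in L(P) but not in L(Q).
So L(P) ⊄ L(Q).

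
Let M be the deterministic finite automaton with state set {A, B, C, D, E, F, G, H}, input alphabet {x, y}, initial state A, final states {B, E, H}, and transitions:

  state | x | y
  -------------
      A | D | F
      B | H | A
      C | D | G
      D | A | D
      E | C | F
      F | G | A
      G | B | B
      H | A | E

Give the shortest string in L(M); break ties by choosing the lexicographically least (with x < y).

yxx

A breadth-first search from A reaches an accepting state first via the path A → F → G → B on input yxx.
No string of length < 3 is accepted (BFS exhausts all shorter strings without reaching an accepting state), and yxx is the lexicographically least accepting string of length 3.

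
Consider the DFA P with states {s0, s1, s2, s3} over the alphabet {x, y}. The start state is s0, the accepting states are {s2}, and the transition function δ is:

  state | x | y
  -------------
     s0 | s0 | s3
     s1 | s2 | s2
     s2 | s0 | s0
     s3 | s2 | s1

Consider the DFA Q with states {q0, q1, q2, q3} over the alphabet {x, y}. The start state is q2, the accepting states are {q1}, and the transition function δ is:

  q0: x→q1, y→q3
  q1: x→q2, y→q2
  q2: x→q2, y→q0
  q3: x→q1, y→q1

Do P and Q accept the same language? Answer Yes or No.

Yes

Exploring the product automaton P × Q from the start pair (s0, q2), following both machines on each input symbol, reaches 4 state pairs: (s0, q2), (s3, q0), (s2, q1), (s1, q3).
P accepts in {s2} and Q accepts in {q1}. In every reachable pair the two components are either both accepting — (s2, q1) — or both non-accepting, so no string is accepted by exactly one of the machines: L(P) \ L(Q) and L(Q) \ L(P) are both empty.
Hence every string is accepted by P iff it is accepted by Q, and the two languages coincide.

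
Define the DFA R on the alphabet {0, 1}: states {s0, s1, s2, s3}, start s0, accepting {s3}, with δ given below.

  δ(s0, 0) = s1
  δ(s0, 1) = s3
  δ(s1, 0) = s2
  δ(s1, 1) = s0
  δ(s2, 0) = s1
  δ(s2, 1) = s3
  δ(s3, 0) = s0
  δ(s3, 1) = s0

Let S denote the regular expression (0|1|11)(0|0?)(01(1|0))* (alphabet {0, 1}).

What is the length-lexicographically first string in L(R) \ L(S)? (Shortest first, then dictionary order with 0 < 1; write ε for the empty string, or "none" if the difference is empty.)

The string 001 is accepted by R but not by S.
No shorter string lies in the difference, and 001 is the lexicographically first length-3 string in L(R) \ L(S).

001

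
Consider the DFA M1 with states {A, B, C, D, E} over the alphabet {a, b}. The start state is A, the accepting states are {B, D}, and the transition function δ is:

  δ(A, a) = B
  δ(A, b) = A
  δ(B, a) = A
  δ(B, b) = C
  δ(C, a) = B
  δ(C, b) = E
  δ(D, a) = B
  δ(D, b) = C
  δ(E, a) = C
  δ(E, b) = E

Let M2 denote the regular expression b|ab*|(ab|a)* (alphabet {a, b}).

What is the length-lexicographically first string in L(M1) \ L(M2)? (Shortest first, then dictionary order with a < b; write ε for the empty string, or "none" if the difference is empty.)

ba

The string ba is accepted by M1 but not by M2.
No shorter string lies in the difference, and ba is the lexicographically first length-2 string in L(M1) \ L(M2).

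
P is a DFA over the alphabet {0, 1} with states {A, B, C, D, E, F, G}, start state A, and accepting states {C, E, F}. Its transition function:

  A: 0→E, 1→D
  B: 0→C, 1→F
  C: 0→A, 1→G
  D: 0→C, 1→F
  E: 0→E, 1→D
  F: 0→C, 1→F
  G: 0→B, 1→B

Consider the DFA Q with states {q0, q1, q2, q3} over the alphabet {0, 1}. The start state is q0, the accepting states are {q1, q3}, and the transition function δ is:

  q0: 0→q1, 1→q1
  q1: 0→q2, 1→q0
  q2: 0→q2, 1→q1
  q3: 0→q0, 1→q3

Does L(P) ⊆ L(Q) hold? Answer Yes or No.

No

The string 00 is in L(P) but not in L(Q).
So L(P) ⊄ L(Q).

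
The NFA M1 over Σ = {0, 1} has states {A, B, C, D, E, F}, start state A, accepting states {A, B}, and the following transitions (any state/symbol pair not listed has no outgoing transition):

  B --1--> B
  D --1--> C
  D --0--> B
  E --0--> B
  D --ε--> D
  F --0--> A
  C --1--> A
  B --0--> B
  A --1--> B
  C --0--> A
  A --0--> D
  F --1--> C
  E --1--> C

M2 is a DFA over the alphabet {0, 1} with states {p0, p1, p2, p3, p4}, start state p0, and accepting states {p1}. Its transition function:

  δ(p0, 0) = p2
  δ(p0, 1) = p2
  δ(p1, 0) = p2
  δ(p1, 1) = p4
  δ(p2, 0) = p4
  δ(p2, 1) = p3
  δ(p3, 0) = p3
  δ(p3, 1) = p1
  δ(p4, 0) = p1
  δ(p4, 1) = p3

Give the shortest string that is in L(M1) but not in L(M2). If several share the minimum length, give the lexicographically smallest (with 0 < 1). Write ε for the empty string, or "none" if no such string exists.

ε

The empty string ε is accepted by M1 but not by M2.
Since ε is the unique shortest string, it is the required witness.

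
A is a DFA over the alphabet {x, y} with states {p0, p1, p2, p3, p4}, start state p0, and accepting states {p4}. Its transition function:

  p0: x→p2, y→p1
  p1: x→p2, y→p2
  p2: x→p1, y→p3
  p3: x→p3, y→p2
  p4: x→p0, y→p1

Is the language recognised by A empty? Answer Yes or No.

The states reachable from the start state are {p0, p1, p2, p3}.
None of the accepting states {p4} is reachable, so no string is accepted and L(A) = ∅.

Yes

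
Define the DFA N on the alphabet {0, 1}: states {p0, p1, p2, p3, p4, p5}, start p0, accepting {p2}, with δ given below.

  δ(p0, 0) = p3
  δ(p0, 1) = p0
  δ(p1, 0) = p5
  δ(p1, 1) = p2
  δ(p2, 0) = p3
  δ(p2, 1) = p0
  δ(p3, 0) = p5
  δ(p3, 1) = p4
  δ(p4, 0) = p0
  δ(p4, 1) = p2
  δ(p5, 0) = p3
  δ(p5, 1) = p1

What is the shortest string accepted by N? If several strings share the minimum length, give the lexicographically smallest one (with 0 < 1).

A breadth-first search from p0 reaches an accepting state first via the path p0 → p3 → p4 → p2 on input 011.
No string of length < 3 is accepted (BFS exhausts all shorter strings without reaching an accepting state), and 011 is the lexicographically least accepting string of length 3.

011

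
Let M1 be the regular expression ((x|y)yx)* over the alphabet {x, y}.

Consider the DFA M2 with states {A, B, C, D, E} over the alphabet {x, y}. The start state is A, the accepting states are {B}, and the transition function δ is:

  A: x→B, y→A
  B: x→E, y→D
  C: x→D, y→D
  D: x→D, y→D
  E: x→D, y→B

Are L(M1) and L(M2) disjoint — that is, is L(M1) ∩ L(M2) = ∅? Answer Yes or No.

No

The string yyx is accepted by both M1 and M2.
Hence L(M1) ∩ L(M2) ≠ ∅.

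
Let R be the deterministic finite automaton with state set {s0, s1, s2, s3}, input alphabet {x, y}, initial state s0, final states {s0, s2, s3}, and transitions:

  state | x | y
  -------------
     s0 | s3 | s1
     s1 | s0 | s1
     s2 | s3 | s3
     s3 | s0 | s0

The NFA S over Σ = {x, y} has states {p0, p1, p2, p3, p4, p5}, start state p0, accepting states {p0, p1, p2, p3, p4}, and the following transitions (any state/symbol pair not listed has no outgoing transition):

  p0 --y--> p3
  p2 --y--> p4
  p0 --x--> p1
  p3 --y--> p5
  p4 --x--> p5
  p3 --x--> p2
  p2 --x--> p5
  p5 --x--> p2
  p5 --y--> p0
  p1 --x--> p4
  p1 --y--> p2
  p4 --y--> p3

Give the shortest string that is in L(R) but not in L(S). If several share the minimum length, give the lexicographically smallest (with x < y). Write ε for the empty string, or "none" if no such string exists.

The string xxx is accepted by R but not by S.
No shorter string lies in the difference, and xxx is the lexicographically first length-3 string in L(R) \ L(S).

xxx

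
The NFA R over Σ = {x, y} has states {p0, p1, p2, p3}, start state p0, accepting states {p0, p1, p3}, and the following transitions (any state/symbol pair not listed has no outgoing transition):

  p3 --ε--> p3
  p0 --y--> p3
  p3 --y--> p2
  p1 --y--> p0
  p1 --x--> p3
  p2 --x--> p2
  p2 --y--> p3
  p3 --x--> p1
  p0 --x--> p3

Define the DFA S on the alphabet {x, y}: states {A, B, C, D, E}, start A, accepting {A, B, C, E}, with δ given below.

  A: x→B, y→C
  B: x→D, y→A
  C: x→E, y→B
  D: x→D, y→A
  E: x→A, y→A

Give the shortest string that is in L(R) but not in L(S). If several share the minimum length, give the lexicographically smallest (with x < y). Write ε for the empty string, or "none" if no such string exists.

xx

The string xx is accepted by R but not by S.
No shorter string lies in the difference, and xx is the lexicographically first length-2 string in L(R) \ L(S).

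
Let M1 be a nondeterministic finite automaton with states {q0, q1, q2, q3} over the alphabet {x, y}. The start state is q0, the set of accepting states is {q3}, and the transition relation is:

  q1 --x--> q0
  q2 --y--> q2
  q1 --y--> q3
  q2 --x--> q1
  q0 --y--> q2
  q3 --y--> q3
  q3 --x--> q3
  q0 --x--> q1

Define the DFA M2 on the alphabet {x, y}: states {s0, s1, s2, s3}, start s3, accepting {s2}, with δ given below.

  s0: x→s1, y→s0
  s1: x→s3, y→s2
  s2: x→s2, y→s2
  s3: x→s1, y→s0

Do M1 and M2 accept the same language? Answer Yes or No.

Yes

Exploring the product automaton M1 × M2 from the start pair (q0, s3), following both machines on each input symbol, reaches 4 state pairs: (q0, s3), (q1, s1), (q2, s0), (q3, s2).
M1 accepts in {q3} and M2 accepts in {s2}. In every reachable pair the two components are either both accepting — (q3, s2) — or both non-accepting, so no string is accepted by exactly one of the machines: L(M1) \ L(M2) and L(M2) \ L(M1) are both empty.
Hence every string is accepted by M1 iff it is accepted by M2, and the two languages coincide.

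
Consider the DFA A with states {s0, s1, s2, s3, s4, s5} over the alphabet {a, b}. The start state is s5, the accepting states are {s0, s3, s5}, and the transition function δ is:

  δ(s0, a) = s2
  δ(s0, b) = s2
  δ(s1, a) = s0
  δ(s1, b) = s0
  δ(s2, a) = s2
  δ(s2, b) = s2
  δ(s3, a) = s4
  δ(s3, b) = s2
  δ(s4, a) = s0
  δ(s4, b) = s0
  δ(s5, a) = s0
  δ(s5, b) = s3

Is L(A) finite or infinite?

The useful states (reachable from s5 and able to reach an accepting state) are {s0, s3, s4, s5}.
Restricted to these states the transition graph has no cycle, so every accepting path has bounded length and L is finite.

finite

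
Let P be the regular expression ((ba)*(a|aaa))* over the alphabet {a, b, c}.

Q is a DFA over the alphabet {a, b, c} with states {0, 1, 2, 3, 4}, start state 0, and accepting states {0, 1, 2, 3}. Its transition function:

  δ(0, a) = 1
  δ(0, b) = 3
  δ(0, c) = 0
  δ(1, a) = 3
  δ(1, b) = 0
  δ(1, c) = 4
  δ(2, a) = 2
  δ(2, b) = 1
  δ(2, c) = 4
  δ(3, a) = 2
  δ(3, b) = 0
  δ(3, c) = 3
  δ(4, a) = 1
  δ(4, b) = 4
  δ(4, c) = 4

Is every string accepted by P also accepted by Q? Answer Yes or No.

Converting the expression P to a DFA (subset construction, then merging equivalent states) gives the minimal DFA with states {p0, p1, p2, p3}, start state p0, accepting states {p0} and transitions p0: a→p0, b→p1, c→p2; p1: a→p3, b→p2, c→p2; p2: a→p2, b→p2, c→p2; p3: a→p0, b→p1, c→p2.
Exploring the product automaton P × Q from the start pair (p0, 0), following both machines on each input symbol, reaches 15 state pairs: (p0, 0), (p0, 1), (p1, 3), (p2, 0), (p0, 3), (p1, 0), (p2, 4), (p3, 2), (p2, 3), (p2, 1), (p0, 2), (p3, 1), (p1, 1), (p2, 2), (p3, 3).
P accepts in {p0} and Q accepts in {0, 1, 2, 3}. The reachable pairs whose P-component is accepting are (p0, 0), (p0, 1), (p0, 3), (p0, 2); in each of them the Q-component is accepting too, so the product for L(P) \ L(Q) (P-component accepting, Q-component rejecting) has no reachable accepting pair and the difference is empty.
Hence every string in L(P) is also in L(Q).

Yes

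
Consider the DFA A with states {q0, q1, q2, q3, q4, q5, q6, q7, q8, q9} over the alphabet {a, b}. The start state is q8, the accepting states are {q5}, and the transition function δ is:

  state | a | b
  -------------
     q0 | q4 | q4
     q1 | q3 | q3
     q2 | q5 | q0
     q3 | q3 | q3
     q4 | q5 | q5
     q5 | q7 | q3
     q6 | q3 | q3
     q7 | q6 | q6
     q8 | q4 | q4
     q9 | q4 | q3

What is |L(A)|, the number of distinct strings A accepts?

4

The useful subgraph on states {q4, q5, q8} is acyclic, so L(A) is finite; the longest accepting path visits 3 useful states, giving maximum string length 2.
Counting accepting paths from q8 by length: 4 of length 2. Total 4.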